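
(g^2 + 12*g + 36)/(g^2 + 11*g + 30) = (g + 6)/(g + 5)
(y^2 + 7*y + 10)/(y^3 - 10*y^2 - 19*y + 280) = (y + 2)/(y^2 - 15*y + 56)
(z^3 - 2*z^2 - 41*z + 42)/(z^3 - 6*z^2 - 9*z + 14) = (z + 6)/(z + 2)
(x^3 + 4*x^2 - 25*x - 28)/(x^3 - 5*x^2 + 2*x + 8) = (x + 7)/(x - 2)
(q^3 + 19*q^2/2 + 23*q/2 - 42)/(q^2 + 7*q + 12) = (2*q^2 + 11*q - 21)/(2*(q + 3))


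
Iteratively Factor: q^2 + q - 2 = (q + 2)*(q - 1)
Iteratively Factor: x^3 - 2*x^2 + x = (x)*(x^2 - 2*x + 1) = x*(x - 1)*(x - 1)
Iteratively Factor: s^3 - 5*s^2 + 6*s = (s - 2)*(s^2 - 3*s) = s*(s - 2)*(s - 3)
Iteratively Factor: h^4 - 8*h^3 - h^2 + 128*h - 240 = (h - 3)*(h^3 - 5*h^2 - 16*h + 80) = (h - 3)*(h + 4)*(h^2 - 9*h + 20) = (h - 4)*(h - 3)*(h + 4)*(h - 5)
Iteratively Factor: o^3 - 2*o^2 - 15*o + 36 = (o - 3)*(o^2 + o - 12) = (o - 3)^2*(o + 4)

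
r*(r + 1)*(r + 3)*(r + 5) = r^4 + 9*r^3 + 23*r^2 + 15*r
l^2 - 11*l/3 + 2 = (l - 3)*(l - 2/3)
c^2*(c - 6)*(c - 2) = c^4 - 8*c^3 + 12*c^2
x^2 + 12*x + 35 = (x + 5)*(x + 7)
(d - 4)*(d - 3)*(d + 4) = d^3 - 3*d^2 - 16*d + 48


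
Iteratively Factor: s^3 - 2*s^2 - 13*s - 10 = (s - 5)*(s^2 + 3*s + 2) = (s - 5)*(s + 2)*(s + 1)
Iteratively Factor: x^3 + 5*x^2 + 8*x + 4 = (x + 2)*(x^2 + 3*x + 2) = (x + 1)*(x + 2)*(x + 2)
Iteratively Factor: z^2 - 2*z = (z - 2)*(z)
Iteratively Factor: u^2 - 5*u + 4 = (u - 1)*(u - 4)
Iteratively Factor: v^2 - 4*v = (v - 4)*(v)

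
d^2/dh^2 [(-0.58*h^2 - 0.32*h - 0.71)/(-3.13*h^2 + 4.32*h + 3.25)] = (21.955072*h^3 + 77.135094*h^2 - 38.070816*h + 44.212458)/(30.664297*h^6 - 126.967824*h^5 + 79.720161*h^4 + 183.049632*h^3 - 82.776525*h^2 - 136.89*h - 34.328125)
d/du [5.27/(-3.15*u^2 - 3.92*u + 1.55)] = (33.201*u + 20.6584)/(3.15*u^2 + 3.92*u - 1.55)^2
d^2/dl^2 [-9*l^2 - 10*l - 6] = -18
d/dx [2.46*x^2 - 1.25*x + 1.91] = 4.92*x - 1.25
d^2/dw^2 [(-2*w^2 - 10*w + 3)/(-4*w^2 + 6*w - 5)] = 4*(104*w^3 - 132*w^2 - 192*w + 151)/(64*w^6 - 288*w^5 + 672*w^4 - 936*w^3 + 840*w^2 - 450*w + 125)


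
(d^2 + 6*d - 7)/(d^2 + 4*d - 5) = (d + 7)/(d + 5)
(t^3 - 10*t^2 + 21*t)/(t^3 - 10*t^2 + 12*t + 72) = t*(t^2 - 10*t + 21)/(t^3 - 10*t^2 + 12*t + 72)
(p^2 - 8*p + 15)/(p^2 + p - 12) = (p - 5)/(p + 4)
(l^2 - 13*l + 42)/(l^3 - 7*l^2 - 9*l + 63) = (l - 6)/(l^2 - 9)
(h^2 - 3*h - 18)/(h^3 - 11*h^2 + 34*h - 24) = (h + 3)/(h^2 - 5*h + 4)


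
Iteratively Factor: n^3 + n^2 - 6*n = (n + 3)*(n^2 - 2*n) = n*(n + 3)*(n - 2)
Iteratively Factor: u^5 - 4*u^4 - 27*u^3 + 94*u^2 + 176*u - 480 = (u - 5)*(u^4 + u^3 - 22*u^2 - 16*u + 96) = (u - 5)*(u + 4)*(u^3 - 3*u^2 - 10*u + 24) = (u - 5)*(u + 3)*(u + 4)*(u^2 - 6*u + 8) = (u - 5)*(u - 4)*(u + 3)*(u + 4)*(u - 2)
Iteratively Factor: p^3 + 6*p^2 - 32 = (p + 4)*(p^2 + 2*p - 8) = (p - 2)*(p + 4)*(p + 4)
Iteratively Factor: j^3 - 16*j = (j)*(j^2 - 16) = j*(j + 4)*(j - 4)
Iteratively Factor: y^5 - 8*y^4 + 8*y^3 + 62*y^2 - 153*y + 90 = (y - 2)*(y^4 - 6*y^3 - 4*y^2 + 54*y - 45) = (y - 5)*(y - 2)*(y^3 - y^2 - 9*y + 9) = (y - 5)*(y - 2)*(y + 3)*(y^2 - 4*y + 3) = (y - 5)*(y - 2)*(y - 1)*(y + 3)*(y - 3)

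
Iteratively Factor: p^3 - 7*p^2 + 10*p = (p)*(p^2 - 7*p + 10) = p*(p - 2)*(p - 5)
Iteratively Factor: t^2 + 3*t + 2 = (t + 1)*(t + 2)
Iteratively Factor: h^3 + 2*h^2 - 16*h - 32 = (h + 4)*(h^2 - 2*h - 8) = (h + 2)*(h + 4)*(h - 4)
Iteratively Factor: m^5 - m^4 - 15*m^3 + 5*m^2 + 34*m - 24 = (m - 1)*(m^4 - 15*m^2 - 10*m + 24) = (m - 1)*(m + 3)*(m^3 - 3*m^2 - 6*m + 8) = (m - 1)^2*(m + 3)*(m^2 - 2*m - 8) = (m - 4)*(m - 1)^2*(m + 3)*(m + 2)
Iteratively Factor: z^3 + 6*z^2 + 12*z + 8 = (z + 2)*(z^2 + 4*z + 4) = (z + 2)^2*(z + 2)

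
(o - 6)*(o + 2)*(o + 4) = o^3 - 28*o - 48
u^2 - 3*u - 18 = (u - 6)*(u + 3)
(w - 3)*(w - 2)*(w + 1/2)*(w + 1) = w^4 - 7*w^3/2 - w^2 + 13*w/2 + 3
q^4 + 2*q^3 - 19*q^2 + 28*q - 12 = (q - 2)*(q - 1)^2*(q + 6)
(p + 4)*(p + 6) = p^2 + 10*p + 24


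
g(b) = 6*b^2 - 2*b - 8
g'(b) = 12*b - 2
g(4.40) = 99.36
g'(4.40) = 50.80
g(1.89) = 9.65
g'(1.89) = 20.68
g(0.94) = -4.58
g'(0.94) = 9.28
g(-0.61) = -4.55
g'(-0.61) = -9.32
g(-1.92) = 17.96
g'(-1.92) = -25.04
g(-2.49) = 34.18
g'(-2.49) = -31.88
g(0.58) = -7.14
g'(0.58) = 4.96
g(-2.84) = 46.07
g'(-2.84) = -36.08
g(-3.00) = 52.00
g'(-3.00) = -38.00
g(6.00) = 196.00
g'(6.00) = 70.00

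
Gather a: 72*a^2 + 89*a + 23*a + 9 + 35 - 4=72*a^2 + 112*a + 40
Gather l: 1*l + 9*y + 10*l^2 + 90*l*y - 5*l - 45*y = 10*l^2 + l*(90*y - 4) - 36*y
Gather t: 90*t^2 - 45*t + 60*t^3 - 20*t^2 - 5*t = 60*t^3 + 70*t^2 - 50*t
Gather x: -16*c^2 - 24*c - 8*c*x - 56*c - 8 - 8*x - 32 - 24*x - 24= -16*c^2 - 80*c + x*(-8*c - 32) - 64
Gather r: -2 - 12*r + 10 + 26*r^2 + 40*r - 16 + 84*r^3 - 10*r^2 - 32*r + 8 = 84*r^3 + 16*r^2 - 4*r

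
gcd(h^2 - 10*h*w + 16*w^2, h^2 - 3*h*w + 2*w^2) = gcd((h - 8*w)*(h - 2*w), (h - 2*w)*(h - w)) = -h + 2*w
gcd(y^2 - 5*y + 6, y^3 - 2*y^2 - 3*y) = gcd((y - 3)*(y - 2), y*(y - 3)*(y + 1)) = y - 3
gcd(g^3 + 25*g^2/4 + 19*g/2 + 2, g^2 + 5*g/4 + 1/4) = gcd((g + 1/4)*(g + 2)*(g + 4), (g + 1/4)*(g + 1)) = g + 1/4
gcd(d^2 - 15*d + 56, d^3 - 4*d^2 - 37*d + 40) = d - 8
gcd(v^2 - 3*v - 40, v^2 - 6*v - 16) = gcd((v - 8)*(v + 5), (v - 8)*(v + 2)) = v - 8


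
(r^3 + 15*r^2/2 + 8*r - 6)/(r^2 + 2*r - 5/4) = 2*(r^2 + 8*r + 12)/(2*r + 5)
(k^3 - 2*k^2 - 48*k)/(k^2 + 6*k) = k - 8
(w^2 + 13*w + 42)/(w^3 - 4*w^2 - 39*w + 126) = (w + 7)/(w^2 - 10*w + 21)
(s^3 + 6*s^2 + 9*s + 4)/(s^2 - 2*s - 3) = (s^2 + 5*s + 4)/(s - 3)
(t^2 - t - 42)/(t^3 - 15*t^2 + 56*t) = (t + 6)/(t*(t - 8))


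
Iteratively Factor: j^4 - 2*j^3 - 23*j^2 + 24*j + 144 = (j - 4)*(j^3 + 2*j^2 - 15*j - 36) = (j - 4)^2*(j^2 + 6*j + 9) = (j - 4)^2*(j + 3)*(j + 3)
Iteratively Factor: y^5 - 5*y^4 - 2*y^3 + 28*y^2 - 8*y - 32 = (y - 4)*(y^4 - y^3 - 6*y^2 + 4*y + 8) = (y - 4)*(y + 1)*(y^3 - 2*y^2 - 4*y + 8) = (y - 4)*(y + 1)*(y + 2)*(y^2 - 4*y + 4) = (y - 4)*(y - 2)*(y + 1)*(y + 2)*(y - 2)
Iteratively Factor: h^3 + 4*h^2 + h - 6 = (h - 1)*(h^2 + 5*h + 6) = (h - 1)*(h + 3)*(h + 2)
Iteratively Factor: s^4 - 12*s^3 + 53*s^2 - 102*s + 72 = (s - 4)*(s^3 - 8*s^2 + 21*s - 18) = (s - 4)*(s - 2)*(s^2 - 6*s + 9) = (s - 4)*(s - 3)*(s - 2)*(s - 3)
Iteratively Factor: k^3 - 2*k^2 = (k)*(k^2 - 2*k) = k*(k - 2)*(k)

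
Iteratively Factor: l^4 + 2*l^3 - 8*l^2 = (l - 2)*(l^3 + 4*l^2) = l*(l - 2)*(l^2 + 4*l) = l^2*(l - 2)*(l + 4)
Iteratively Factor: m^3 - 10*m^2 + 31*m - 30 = (m - 3)*(m^2 - 7*m + 10) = (m - 5)*(m - 3)*(m - 2)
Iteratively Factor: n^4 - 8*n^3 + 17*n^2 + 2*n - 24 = (n - 4)*(n^3 - 4*n^2 + n + 6) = (n - 4)*(n + 1)*(n^2 - 5*n + 6) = (n - 4)*(n - 3)*(n + 1)*(n - 2)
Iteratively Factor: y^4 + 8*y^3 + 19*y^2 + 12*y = (y)*(y^3 + 8*y^2 + 19*y + 12) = y*(y + 4)*(y^2 + 4*y + 3) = y*(y + 1)*(y + 4)*(y + 3)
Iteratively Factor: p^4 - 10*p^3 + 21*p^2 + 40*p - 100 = (p - 2)*(p^3 - 8*p^2 + 5*p + 50) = (p - 5)*(p - 2)*(p^2 - 3*p - 10) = (p - 5)*(p - 2)*(p + 2)*(p - 5)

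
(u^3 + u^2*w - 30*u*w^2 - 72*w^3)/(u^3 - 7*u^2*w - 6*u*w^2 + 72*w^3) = (u + 4*w)/(u - 4*w)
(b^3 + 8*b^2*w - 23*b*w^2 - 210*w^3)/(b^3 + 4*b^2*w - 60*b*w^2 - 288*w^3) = (-b^2 - 2*b*w + 35*w^2)/(-b^2 + 2*b*w + 48*w^2)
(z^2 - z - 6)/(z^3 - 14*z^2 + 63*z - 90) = (z + 2)/(z^2 - 11*z + 30)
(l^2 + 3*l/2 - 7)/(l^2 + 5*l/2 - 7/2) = (l - 2)/(l - 1)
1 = 1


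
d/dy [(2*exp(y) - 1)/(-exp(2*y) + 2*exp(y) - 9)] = 2*(exp(2*y) - exp(y) - 8)*exp(y)/(exp(4*y) - 4*exp(3*y) + 22*exp(2*y) - 36*exp(y) + 81)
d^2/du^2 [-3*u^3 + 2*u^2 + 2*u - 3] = 4 - 18*u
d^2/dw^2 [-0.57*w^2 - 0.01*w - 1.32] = -1.14000000000000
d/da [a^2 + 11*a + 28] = 2*a + 11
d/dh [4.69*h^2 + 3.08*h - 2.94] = 9.38*h + 3.08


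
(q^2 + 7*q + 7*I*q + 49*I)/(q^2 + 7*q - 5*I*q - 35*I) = (q + 7*I)/(q - 5*I)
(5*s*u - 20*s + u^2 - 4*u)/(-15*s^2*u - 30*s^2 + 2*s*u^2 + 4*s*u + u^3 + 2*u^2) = (4 - u)/(3*s*u + 6*s - u^2 - 2*u)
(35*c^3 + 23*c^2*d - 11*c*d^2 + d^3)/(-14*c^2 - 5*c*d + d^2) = (-5*c^2 - 4*c*d + d^2)/(2*c + d)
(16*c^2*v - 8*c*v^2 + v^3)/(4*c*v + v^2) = (16*c^2 - 8*c*v + v^2)/(4*c + v)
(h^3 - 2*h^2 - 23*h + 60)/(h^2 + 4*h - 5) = (h^2 - 7*h + 12)/(h - 1)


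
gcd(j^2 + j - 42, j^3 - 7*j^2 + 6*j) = j - 6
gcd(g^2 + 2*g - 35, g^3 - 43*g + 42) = g + 7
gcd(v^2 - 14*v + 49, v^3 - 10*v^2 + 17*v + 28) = v - 7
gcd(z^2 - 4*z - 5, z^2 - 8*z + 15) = z - 5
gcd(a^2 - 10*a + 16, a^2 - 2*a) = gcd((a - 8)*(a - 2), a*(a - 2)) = a - 2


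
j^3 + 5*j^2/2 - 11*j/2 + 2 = (j - 1)*(j - 1/2)*(j + 4)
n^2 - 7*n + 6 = (n - 6)*(n - 1)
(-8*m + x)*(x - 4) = -8*m*x + 32*m + x^2 - 4*x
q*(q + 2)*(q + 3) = q^3 + 5*q^2 + 6*q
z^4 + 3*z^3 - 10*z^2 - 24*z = z*(z - 3)*(z + 2)*(z + 4)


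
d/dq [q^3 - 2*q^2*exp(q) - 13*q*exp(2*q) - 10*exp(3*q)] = -2*q^2*exp(q) + 3*q^2 - 26*q*exp(2*q) - 4*q*exp(q) - 30*exp(3*q) - 13*exp(2*q)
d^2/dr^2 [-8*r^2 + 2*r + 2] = -16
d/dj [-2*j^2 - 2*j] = -4*j - 2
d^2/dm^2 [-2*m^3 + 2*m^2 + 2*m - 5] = 4 - 12*m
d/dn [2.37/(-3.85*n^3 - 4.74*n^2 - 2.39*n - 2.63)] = (27.3735*n^2 + 22.4676*n + 5.6643)/(3.85*n^3 + 4.74*n^2 + 2.39*n + 2.63)^2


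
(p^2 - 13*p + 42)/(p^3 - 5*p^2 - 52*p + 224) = (p^2 - 13*p + 42)/(p^3 - 5*p^2 - 52*p + 224)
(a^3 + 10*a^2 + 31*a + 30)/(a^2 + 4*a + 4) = (a^2 + 8*a + 15)/(a + 2)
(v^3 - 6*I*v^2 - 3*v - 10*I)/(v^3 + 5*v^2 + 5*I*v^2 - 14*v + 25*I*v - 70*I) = (v^3 - 6*I*v^2 - 3*v - 10*I)/(v^3 + 5*v^2*(1 + I) + v*(-14 + 25*I) - 70*I)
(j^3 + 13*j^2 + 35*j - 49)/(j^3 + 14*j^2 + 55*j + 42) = (j^2 + 6*j - 7)/(j^2 + 7*j + 6)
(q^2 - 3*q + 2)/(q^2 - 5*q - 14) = (-q^2 + 3*q - 2)/(-q^2 + 5*q + 14)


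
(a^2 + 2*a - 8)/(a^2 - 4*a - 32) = (a - 2)/(a - 8)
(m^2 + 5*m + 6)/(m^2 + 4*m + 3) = (m + 2)/(m + 1)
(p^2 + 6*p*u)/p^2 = (p + 6*u)/p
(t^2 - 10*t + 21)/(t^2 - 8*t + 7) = (t - 3)/(t - 1)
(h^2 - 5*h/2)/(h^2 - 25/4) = 2*h/(2*h + 5)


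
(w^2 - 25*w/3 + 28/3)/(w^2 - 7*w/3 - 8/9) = 3*(-3*w^2 + 25*w - 28)/(-9*w^2 + 21*w + 8)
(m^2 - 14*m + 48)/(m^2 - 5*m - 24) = (m - 6)/(m + 3)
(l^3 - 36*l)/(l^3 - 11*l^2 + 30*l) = (l + 6)/(l - 5)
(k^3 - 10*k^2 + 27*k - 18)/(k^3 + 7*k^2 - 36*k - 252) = (k^2 - 4*k + 3)/(k^2 + 13*k + 42)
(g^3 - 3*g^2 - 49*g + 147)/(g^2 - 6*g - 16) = (-g^3 + 3*g^2 + 49*g - 147)/(-g^2 + 6*g + 16)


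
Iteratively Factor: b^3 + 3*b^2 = (b + 3)*(b^2) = b*(b + 3)*(b)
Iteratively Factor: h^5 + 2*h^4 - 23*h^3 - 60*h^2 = (h)*(h^4 + 2*h^3 - 23*h^2 - 60*h) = h*(h - 5)*(h^3 + 7*h^2 + 12*h) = h*(h - 5)*(h + 3)*(h^2 + 4*h) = h^2*(h - 5)*(h + 3)*(h + 4)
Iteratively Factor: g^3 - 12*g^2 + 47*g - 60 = (g - 3)*(g^2 - 9*g + 20) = (g - 5)*(g - 3)*(g - 4)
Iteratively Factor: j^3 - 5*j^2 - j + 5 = (j - 5)*(j^2 - 1) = (j - 5)*(j - 1)*(j + 1)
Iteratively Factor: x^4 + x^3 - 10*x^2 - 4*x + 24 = (x - 2)*(x^3 + 3*x^2 - 4*x - 12) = (x - 2)^2*(x^2 + 5*x + 6) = (x - 2)^2*(x + 3)*(x + 2)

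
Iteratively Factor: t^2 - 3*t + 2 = (t - 2)*(t - 1)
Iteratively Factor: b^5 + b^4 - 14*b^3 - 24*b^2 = (b - 4)*(b^4 + 5*b^3 + 6*b^2) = (b - 4)*(b + 3)*(b^3 + 2*b^2) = b*(b - 4)*(b + 3)*(b^2 + 2*b) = b^2*(b - 4)*(b + 3)*(b + 2)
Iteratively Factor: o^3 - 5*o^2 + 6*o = (o)*(o^2 - 5*o + 6) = o*(o - 3)*(o - 2)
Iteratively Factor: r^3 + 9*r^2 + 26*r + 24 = (r + 4)*(r^2 + 5*r + 6) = (r + 2)*(r + 4)*(r + 3)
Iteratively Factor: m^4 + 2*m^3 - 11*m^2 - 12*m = (m)*(m^3 + 2*m^2 - 11*m - 12) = m*(m + 4)*(m^2 - 2*m - 3) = m*(m - 3)*(m + 4)*(m + 1)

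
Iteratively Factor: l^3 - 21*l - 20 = (l - 5)*(l^2 + 5*l + 4) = (l - 5)*(l + 1)*(l + 4)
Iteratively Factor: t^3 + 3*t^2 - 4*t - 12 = (t - 2)*(t^2 + 5*t + 6) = (t - 2)*(t + 2)*(t + 3)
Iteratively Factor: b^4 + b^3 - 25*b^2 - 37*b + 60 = (b + 3)*(b^3 - 2*b^2 - 19*b + 20) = (b + 3)*(b + 4)*(b^2 - 6*b + 5) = (b - 1)*(b + 3)*(b + 4)*(b - 5)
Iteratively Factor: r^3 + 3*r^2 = (r)*(r^2 + 3*r) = r*(r + 3)*(r)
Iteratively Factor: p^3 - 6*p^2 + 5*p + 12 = (p - 4)*(p^2 - 2*p - 3) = (p - 4)*(p - 3)*(p + 1)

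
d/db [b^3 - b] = 3*b^2 - 1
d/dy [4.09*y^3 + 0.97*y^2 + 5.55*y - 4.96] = 12.27*y^2 + 1.94*y + 5.55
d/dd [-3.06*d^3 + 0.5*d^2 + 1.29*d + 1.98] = -9.18*d^2 + 1.0*d + 1.29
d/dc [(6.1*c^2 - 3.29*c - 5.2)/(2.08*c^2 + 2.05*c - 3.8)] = (19.3482*c^2 - 24.728*c + 23.162)/(4.3264*c^4 + 8.528*c^3 - 11.6055*c^2 - 15.58*c + 14.44)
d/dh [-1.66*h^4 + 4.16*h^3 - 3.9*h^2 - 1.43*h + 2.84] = -6.64*h^3 + 12.48*h^2 - 7.8*h - 1.43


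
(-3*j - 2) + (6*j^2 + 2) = 6*j^2 - 3*j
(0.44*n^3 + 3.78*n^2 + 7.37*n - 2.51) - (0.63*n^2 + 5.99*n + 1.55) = 0.44*n^3 + 3.15*n^2 + 1.38*n - 4.06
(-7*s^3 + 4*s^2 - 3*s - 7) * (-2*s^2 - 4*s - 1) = 14*s^5 + 20*s^4 - 3*s^3 + 22*s^2 + 31*s + 7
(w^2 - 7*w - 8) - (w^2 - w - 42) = 34 - 6*w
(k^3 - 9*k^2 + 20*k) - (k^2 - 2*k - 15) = k^3 - 10*k^2 + 22*k + 15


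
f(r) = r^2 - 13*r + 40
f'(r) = 2*r - 13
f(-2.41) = 77.14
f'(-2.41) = -17.82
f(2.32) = 15.22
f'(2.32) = -8.36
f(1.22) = 25.63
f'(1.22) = -10.56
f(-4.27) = 113.74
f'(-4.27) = -21.54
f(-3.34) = 94.58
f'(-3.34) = -19.68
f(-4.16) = 111.39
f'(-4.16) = -21.32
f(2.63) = 12.73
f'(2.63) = -7.74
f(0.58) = 32.80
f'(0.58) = -11.84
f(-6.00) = 154.00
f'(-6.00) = -25.00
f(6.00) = -2.00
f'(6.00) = -1.00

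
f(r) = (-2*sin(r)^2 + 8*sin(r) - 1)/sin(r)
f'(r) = (-4*sin(r)*cos(r) + 8*cos(r))/sin(r) - (-2*sin(r)^2 + 8*sin(r) - 1)*cos(r)/sin(r)^2 = cos(r)*cos(2*r)/sin(r)^2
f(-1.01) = 10.87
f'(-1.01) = -0.32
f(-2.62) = 11.00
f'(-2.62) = -1.76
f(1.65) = 5.00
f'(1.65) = 0.08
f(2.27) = 5.16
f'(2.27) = 0.19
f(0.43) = 4.77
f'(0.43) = 3.41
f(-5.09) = 5.07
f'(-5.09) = -0.31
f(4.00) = 10.83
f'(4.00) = 0.17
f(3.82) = 10.85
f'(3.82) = -0.42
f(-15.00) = 10.84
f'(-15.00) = -0.28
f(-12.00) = 5.06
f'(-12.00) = 1.24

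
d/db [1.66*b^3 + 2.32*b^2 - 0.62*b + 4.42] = 4.98*b^2 + 4.64*b - 0.62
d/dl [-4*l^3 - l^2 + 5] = 2*l*(-6*l - 1)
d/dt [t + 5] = 1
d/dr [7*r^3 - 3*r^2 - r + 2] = 21*r^2 - 6*r - 1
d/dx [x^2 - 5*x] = 2*x - 5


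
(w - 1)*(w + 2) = w^2 + w - 2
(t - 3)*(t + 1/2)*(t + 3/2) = t^3 - t^2 - 21*t/4 - 9/4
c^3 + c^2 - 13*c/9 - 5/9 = (c - 1)*(c + 1/3)*(c + 5/3)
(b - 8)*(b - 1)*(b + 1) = b^3 - 8*b^2 - b + 8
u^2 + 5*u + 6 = (u + 2)*(u + 3)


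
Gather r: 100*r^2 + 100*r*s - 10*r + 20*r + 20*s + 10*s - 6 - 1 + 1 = 100*r^2 + r*(100*s + 10) + 30*s - 6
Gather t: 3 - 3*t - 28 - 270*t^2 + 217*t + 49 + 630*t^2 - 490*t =360*t^2 - 276*t + 24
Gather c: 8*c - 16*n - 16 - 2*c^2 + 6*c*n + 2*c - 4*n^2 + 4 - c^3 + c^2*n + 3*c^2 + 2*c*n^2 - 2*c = -c^3 + c^2*(n + 1) + c*(2*n^2 + 6*n + 8) - 4*n^2 - 16*n - 12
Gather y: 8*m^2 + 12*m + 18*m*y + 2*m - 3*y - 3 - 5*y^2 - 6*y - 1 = 8*m^2 + 14*m - 5*y^2 + y*(18*m - 9) - 4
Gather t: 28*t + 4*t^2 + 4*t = 4*t^2 + 32*t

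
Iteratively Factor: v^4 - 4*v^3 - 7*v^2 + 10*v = (v + 2)*(v^3 - 6*v^2 + 5*v) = (v - 5)*(v + 2)*(v^2 - v) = v*(v - 5)*(v + 2)*(v - 1)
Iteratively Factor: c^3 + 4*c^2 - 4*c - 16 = (c + 2)*(c^2 + 2*c - 8) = (c + 2)*(c + 4)*(c - 2)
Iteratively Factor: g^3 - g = (g)*(g^2 - 1) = g*(g + 1)*(g - 1)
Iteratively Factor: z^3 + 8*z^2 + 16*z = (z)*(z^2 + 8*z + 16) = z*(z + 4)*(z + 4)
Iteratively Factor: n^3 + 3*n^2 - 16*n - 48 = (n + 3)*(n^2 - 16) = (n - 4)*(n + 3)*(n + 4)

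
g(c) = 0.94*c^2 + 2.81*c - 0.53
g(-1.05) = -2.44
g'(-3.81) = -4.35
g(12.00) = 168.55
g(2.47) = 12.15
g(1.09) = 3.65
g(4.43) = 30.37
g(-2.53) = -1.62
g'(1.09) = 4.86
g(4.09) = 26.69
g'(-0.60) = 1.68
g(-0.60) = -1.88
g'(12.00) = 25.37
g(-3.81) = 2.41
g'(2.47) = 7.45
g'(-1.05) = 0.84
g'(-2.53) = -1.95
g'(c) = 1.88*c + 2.81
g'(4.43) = 11.14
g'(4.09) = 10.50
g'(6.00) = 14.09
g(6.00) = 50.17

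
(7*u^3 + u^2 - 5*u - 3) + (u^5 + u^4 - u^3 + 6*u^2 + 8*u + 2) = u^5 + u^4 + 6*u^3 + 7*u^2 + 3*u - 1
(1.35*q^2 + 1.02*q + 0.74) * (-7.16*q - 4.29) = -9.666*q^3 - 13.0947*q^2 - 9.6742*q - 3.1746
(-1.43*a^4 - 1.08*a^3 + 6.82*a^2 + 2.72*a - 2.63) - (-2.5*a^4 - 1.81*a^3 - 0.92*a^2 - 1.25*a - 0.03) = 1.07*a^4 + 0.73*a^3 + 7.74*a^2 + 3.97*a - 2.6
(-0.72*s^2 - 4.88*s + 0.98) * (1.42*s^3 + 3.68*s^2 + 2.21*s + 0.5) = -1.0224*s^5 - 9.5792*s^4 - 18.158*s^3 - 7.5384*s^2 - 0.2742*s + 0.49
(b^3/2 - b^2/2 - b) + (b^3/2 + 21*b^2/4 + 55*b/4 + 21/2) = b^3 + 19*b^2/4 + 51*b/4 + 21/2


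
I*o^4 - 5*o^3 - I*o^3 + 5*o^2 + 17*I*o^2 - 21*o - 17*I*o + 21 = (o - 3*I)*(o + I)*(o + 7*I)*(I*o - I)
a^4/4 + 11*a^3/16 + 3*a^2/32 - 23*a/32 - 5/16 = (a/2 + 1/4)*(a/2 + 1)*(a - 1)*(a + 5/4)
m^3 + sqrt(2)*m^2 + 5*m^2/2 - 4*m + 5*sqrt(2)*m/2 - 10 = (m + 5/2)*(m - sqrt(2))*(m + 2*sqrt(2))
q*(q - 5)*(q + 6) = q^3 + q^2 - 30*q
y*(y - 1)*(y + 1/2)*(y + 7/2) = y^4 + 3*y^3 - 9*y^2/4 - 7*y/4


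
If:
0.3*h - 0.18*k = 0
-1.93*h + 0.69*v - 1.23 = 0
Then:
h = 0.357512953367876*v - 0.637305699481865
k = 0.595854922279793*v - 1.06217616580311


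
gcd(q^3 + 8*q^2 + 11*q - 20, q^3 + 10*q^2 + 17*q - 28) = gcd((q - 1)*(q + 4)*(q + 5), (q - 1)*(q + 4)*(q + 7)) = q^2 + 3*q - 4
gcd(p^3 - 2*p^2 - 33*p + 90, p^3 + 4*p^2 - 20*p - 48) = p + 6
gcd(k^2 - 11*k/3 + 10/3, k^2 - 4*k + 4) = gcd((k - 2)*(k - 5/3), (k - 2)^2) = k - 2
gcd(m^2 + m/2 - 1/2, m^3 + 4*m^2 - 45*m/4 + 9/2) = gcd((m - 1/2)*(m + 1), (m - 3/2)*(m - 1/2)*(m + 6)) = m - 1/2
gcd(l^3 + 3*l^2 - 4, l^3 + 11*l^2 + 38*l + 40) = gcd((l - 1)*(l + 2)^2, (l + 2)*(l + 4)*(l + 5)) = l + 2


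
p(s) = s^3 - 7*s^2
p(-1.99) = -35.60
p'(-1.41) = 25.70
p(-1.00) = -8.00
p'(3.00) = -15.00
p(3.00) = -36.00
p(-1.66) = -23.86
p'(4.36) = -4.01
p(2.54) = -28.77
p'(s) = 3*s^2 - 14*s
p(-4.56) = -240.37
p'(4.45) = -2.89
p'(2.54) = -16.21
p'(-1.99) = 39.74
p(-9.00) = -1296.00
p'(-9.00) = 369.00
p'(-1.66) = 31.51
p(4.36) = -50.19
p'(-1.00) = 17.00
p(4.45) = -50.50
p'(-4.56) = 126.22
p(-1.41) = -16.72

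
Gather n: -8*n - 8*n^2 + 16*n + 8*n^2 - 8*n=0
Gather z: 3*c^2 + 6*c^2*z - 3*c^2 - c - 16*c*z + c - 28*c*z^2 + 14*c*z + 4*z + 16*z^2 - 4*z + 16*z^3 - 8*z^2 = 16*z^3 + z^2*(8 - 28*c) + z*(6*c^2 - 2*c)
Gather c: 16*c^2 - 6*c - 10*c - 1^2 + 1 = 16*c^2 - 16*c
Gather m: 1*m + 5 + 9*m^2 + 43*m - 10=9*m^2 + 44*m - 5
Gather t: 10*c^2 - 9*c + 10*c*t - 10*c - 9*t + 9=10*c^2 - 19*c + t*(10*c - 9) + 9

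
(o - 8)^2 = o^2 - 16*o + 64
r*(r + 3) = r^2 + 3*r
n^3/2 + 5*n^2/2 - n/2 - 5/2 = (n/2 + 1/2)*(n - 1)*(n + 5)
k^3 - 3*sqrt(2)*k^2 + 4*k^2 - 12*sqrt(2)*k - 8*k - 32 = (k + 4)*(k - 4*sqrt(2))*(k + sqrt(2))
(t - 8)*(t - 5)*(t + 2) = t^3 - 11*t^2 + 14*t + 80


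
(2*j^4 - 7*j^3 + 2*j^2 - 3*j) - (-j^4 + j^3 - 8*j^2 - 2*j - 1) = 3*j^4 - 8*j^3 + 10*j^2 - j + 1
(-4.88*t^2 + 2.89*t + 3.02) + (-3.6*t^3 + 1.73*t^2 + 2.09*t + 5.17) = -3.6*t^3 - 3.15*t^2 + 4.98*t + 8.19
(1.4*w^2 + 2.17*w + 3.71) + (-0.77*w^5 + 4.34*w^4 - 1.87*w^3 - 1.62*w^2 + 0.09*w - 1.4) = -0.77*w^5 + 4.34*w^4 - 1.87*w^3 - 0.22*w^2 + 2.26*w + 2.31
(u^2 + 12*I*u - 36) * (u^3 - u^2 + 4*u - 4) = u^5 - u^4 + 12*I*u^4 - 32*u^3 - 12*I*u^3 + 32*u^2 + 48*I*u^2 - 144*u - 48*I*u + 144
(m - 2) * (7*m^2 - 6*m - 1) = 7*m^3 - 20*m^2 + 11*m + 2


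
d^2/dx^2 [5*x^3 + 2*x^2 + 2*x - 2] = 30*x + 4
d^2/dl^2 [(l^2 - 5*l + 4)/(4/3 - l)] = 48/(27*l^3 - 108*l^2 + 144*l - 64)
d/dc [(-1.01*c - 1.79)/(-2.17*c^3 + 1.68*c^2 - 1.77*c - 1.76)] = (-4.3834*c^3 - 9.9561*c^2 + 6.0144*c - 1.3907)/(4.7089*c^6 - 7.2912*c^5 + 10.5042*c^4 + 1.6912*c^3 - 2.7807*c^2 + 6.2304*c + 3.0976)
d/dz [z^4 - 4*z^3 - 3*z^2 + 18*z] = 4*z^3 - 12*z^2 - 6*z + 18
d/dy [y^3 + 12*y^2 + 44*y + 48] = 3*y^2 + 24*y + 44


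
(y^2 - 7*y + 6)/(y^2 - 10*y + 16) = (y^2 - 7*y + 6)/(y^2 - 10*y + 16)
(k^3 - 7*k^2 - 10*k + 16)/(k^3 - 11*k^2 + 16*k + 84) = (k^2 - 9*k + 8)/(k^2 - 13*k + 42)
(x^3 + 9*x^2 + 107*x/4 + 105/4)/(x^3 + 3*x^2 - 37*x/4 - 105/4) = (x + 3)/(x - 3)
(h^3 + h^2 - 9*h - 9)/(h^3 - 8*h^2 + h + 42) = (h^2 + 4*h + 3)/(h^2 - 5*h - 14)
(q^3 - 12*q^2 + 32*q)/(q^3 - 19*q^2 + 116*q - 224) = q/(q - 7)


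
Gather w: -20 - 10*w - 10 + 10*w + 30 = 0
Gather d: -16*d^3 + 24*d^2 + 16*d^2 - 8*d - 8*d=-16*d^3 + 40*d^2 - 16*d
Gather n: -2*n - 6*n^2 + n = -6*n^2 - n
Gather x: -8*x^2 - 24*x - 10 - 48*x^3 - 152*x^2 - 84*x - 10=-48*x^3 - 160*x^2 - 108*x - 20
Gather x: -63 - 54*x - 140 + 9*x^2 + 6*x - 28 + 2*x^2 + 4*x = 11*x^2 - 44*x - 231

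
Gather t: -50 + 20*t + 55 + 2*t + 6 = 22*t + 11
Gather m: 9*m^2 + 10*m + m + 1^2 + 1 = 9*m^2 + 11*m + 2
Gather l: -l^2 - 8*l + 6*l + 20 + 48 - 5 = -l^2 - 2*l + 63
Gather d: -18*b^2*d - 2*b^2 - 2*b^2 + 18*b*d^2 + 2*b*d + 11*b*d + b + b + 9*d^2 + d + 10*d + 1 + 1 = -4*b^2 + 2*b + d^2*(18*b + 9) + d*(-18*b^2 + 13*b + 11) + 2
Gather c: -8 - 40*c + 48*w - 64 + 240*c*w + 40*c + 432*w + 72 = 240*c*w + 480*w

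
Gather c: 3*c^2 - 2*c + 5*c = 3*c^2 + 3*c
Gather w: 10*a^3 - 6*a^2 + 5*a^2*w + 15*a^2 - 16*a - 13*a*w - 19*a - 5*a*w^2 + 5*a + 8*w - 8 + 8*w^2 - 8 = 10*a^3 + 9*a^2 - 30*a + w^2*(8 - 5*a) + w*(5*a^2 - 13*a + 8) - 16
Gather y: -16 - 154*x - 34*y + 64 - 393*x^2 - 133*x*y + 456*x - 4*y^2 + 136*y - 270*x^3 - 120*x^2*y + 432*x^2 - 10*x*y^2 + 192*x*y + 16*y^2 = -270*x^3 + 39*x^2 + 302*x + y^2*(12 - 10*x) + y*(-120*x^2 + 59*x + 102) + 48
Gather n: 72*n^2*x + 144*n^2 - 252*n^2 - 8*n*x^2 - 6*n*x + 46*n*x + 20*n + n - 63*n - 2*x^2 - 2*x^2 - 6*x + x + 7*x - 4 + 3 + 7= n^2*(72*x - 108) + n*(-8*x^2 + 40*x - 42) - 4*x^2 + 2*x + 6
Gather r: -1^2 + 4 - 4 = -1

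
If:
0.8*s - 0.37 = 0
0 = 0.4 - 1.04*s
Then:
No Solution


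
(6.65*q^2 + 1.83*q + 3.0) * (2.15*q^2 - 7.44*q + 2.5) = 14.2975*q^4 - 45.5415*q^3 + 9.4598*q^2 - 17.745*q + 7.5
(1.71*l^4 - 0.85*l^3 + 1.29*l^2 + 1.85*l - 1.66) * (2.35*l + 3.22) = 4.0185*l^5 + 3.5087*l^4 + 0.2945*l^3 + 8.5013*l^2 + 2.056*l - 5.3452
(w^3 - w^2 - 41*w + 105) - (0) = w^3 - w^2 - 41*w + 105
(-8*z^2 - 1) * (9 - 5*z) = 40*z^3 - 72*z^2 + 5*z - 9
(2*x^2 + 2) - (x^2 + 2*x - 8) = x^2 - 2*x + 10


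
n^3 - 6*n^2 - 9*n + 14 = (n - 7)*(n - 1)*(n + 2)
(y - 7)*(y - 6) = y^2 - 13*y + 42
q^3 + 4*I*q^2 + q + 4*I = (q - I)*(q + I)*(q + 4*I)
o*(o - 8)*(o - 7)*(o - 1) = o^4 - 16*o^3 + 71*o^2 - 56*o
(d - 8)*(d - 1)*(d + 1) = d^3 - 8*d^2 - d + 8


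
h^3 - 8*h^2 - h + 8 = (h - 8)*(h - 1)*(h + 1)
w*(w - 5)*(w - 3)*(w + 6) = w^4 - 2*w^3 - 33*w^2 + 90*w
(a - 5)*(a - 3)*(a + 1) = a^3 - 7*a^2 + 7*a + 15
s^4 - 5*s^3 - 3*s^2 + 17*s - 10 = (s - 5)*(s - 1)^2*(s + 2)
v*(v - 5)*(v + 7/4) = v^3 - 13*v^2/4 - 35*v/4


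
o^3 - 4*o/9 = o*(o - 2/3)*(o + 2/3)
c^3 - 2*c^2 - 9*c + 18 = (c - 3)*(c - 2)*(c + 3)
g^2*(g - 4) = g^3 - 4*g^2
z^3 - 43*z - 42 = (z - 7)*(z + 1)*(z + 6)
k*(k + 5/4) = k^2 + 5*k/4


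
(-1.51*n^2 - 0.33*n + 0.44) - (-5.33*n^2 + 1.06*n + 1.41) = 3.82*n^2 - 1.39*n - 0.97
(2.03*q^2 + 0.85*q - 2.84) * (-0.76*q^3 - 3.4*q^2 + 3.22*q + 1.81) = -1.5428*q^5 - 7.548*q^4 + 5.805*q^3 + 16.0673*q^2 - 7.6063*q - 5.1404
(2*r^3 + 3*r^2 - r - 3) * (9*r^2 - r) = 18*r^5 + 25*r^4 - 12*r^3 - 26*r^2 + 3*r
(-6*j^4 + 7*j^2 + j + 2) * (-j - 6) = 6*j^5 + 36*j^4 - 7*j^3 - 43*j^2 - 8*j - 12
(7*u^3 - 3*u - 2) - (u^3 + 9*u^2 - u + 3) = 6*u^3 - 9*u^2 - 2*u - 5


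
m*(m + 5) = m^2 + 5*m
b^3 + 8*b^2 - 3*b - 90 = (b - 3)*(b + 5)*(b + 6)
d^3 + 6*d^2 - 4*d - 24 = (d - 2)*(d + 2)*(d + 6)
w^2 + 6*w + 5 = (w + 1)*(w + 5)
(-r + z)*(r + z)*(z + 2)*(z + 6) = -r^2*z^2 - 8*r^2*z - 12*r^2 + z^4 + 8*z^3 + 12*z^2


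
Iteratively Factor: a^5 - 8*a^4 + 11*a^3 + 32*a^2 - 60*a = (a - 5)*(a^4 - 3*a^3 - 4*a^2 + 12*a) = (a - 5)*(a - 2)*(a^3 - a^2 - 6*a) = (a - 5)*(a - 2)*(a + 2)*(a^2 - 3*a) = a*(a - 5)*(a - 2)*(a + 2)*(a - 3)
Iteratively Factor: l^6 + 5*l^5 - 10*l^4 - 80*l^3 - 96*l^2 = (l)*(l^5 + 5*l^4 - 10*l^3 - 80*l^2 - 96*l) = l*(l + 3)*(l^4 + 2*l^3 - 16*l^2 - 32*l) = l*(l - 4)*(l + 3)*(l^3 + 6*l^2 + 8*l) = l*(l - 4)*(l + 3)*(l + 4)*(l^2 + 2*l) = l^2*(l - 4)*(l + 3)*(l + 4)*(l + 2)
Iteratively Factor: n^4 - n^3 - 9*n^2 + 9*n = (n - 3)*(n^3 + 2*n^2 - 3*n) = n*(n - 3)*(n^2 + 2*n - 3) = n*(n - 3)*(n + 3)*(n - 1)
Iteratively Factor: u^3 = (u)*(u^2) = u^2*(u)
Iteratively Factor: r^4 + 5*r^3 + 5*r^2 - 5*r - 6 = (r + 1)*(r^3 + 4*r^2 + r - 6) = (r + 1)*(r + 3)*(r^2 + r - 2) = (r + 1)*(r + 2)*(r + 3)*(r - 1)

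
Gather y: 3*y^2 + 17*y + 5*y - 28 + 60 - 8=3*y^2 + 22*y + 24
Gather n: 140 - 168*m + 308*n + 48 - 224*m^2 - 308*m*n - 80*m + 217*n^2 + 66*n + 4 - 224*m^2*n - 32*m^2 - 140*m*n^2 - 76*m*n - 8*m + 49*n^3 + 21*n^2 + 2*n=-256*m^2 - 256*m + 49*n^3 + n^2*(238 - 140*m) + n*(-224*m^2 - 384*m + 376) + 192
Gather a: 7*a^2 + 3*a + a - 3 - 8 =7*a^2 + 4*a - 11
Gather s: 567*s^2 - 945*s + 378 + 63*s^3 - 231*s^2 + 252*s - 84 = 63*s^3 + 336*s^2 - 693*s + 294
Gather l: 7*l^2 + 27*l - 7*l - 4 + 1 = 7*l^2 + 20*l - 3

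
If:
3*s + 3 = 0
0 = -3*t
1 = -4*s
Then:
No Solution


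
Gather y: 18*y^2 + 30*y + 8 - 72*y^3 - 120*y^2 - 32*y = -72*y^3 - 102*y^2 - 2*y + 8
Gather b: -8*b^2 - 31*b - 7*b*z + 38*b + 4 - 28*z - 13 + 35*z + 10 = -8*b^2 + b*(7 - 7*z) + 7*z + 1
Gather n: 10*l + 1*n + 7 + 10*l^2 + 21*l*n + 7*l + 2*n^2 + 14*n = 10*l^2 + 17*l + 2*n^2 + n*(21*l + 15) + 7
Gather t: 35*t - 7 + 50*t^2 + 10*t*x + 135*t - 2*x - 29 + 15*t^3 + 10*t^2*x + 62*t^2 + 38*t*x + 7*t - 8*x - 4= 15*t^3 + t^2*(10*x + 112) + t*(48*x + 177) - 10*x - 40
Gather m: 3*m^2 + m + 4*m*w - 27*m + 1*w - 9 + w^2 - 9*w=3*m^2 + m*(4*w - 26) + w^2 - 8*w - 9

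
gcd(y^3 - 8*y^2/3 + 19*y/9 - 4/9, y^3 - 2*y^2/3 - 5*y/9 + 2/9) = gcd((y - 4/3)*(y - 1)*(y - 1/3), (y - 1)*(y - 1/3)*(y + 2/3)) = y^2 - 4*y/3 + 1/3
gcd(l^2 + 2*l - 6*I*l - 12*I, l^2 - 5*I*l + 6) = l - 6*I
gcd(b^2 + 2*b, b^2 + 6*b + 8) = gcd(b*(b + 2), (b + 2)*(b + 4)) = b + 2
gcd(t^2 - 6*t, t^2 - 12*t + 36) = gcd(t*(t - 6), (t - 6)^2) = t - 6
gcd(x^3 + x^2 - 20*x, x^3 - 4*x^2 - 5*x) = x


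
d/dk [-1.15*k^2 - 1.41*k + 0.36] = -2.3*k - 1.41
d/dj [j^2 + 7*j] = 2*j + 7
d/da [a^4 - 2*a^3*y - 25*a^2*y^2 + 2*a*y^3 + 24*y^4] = 4*a^3 - 6*a^2*y - 50*a*y^2 + 2*y^3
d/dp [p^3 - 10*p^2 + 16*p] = 3*p^2 - 20*p + 16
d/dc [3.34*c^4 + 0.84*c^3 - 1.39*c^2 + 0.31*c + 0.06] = 13.36*c^3 + 2.52*c^2 - 2.78*c + 0.31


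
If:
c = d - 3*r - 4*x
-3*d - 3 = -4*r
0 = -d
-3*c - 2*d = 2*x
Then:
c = 9/20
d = 0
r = 3/4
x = -27/40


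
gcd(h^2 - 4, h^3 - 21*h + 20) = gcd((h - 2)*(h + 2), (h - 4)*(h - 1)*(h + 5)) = 1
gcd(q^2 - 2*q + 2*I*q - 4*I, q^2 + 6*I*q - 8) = q + 2*I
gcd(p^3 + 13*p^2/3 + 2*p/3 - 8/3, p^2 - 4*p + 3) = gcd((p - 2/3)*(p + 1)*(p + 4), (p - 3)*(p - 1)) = 1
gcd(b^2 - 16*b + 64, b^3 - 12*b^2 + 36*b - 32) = b - 8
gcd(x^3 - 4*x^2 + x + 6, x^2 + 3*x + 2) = x + 1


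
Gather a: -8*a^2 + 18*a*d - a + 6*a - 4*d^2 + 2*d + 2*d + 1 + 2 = -8*a^2 + a*(18*d + 5) - 4*d^2 + 4*d + 3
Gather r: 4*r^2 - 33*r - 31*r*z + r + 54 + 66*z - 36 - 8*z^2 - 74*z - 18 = 4*r^2 + r*(-31*z - 32) - 8*z^2 - 8*z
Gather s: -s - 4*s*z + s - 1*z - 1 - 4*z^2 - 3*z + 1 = -4*s*z - 4*z^2 - 4*z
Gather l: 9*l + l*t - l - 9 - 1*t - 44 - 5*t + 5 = l*(t + 8) - 6*t - 48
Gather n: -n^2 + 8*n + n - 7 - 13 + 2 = -n^2 + 9*n - 18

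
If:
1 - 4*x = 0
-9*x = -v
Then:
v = 9/4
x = 1/4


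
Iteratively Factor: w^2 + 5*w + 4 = (w + 4)*(w + 1)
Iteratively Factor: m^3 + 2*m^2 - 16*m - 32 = (m - 4)*(m^2 + 6*m + 8) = (m - 4)*(m + 4)*(m + 2)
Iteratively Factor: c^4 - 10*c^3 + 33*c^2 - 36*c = (c - 4)*(c^3 - 6*c^2 + 9*c) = c*(c - 4)*(c^2 - 6*c + 9) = c*(c - 4)*(c - 3)*(c - 3)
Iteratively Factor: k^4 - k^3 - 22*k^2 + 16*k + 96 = (k + 2)*(k^3 - 3*k^2 - 16*k + 48) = (k - 4)*(k + 2)*(k^2 + k - 12) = (k - 4)*(k + 2)*(k + 4)*(k - 3)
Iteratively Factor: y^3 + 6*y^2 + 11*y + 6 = (y + 1)*(y^2 + 5*y + 6) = (y + 1)*(y + 3)*(y + 2)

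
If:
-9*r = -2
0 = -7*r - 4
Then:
No Solution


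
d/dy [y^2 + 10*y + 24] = 2*y + 10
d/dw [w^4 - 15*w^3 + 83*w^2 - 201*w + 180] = 4*w^3 - 45*w^2 + 166*w - 201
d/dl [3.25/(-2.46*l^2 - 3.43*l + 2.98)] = (15.99*l + 11.1475)/(2.46*l^2 + 3.43*l - 2.98)^2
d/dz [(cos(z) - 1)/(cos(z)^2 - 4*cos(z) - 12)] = (cos(z)^2 - 2*cos(z) + 16)*sin(z)/(sin(z)^2 + 4*cos(z) + 11)^2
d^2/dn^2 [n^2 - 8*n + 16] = 2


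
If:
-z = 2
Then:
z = -2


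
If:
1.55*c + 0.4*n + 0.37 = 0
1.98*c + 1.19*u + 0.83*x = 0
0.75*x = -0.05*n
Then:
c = 3.87096774193548*x - 0.238709677419355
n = -15.0*x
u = 0.397180807806994 - 7.13824884792627*x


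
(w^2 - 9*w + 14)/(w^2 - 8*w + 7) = (w - 2)/(w - 1)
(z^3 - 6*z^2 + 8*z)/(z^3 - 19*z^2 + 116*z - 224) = z*(z - 2)/(z^2 - 15*z + 56)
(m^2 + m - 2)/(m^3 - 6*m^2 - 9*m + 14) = 1/(m - 7)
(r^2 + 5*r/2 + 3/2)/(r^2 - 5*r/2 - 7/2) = (2*r + 3)/(2*r - 7)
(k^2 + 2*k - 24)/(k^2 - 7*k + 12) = (k + 6)/(k - 3)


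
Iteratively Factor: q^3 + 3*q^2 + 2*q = (q + 2)*(q^2 + q) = (q + 1)*(q + 2)*(q)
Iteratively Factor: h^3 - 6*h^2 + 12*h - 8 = (h - 2)*(h^2 - 4*h + 4) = (h - 2)^2*(h - 2)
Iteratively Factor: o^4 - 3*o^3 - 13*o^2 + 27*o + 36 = (o - 4)*(o^3 + o^2 - 9*o - 9) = (o - 4)*(o - 3)*(o^2 + 4*o + 3) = (o - 4)*(o - 3)*(o + 1)*(o + 3)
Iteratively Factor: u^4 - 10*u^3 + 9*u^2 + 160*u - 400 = (u - 5)*(u^3 - 5*u^2 - 16*u + 80) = (u - 5)^2*(u^2 - 16) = (u - 5)^2*(u + 4)*(u - 4)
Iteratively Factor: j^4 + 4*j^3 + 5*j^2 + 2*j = (j + 1)*(j^3 + 3*j^2 + 2*j) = (j + 1)*(j + 2)*(j^2 + j) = j*(j + 1)*(j + 2)*(j + 1)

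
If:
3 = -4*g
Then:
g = -3/4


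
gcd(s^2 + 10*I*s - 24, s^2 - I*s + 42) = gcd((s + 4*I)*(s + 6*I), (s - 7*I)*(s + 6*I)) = s + 6*I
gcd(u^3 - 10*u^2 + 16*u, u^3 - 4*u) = u^2 - 2*u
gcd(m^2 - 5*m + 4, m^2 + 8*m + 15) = 1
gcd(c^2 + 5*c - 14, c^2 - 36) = 1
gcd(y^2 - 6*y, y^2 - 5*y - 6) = y - 6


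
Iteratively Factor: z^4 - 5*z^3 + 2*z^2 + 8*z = (z - 4)*(z^3 - z^2 - 2*z) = z*(z - 4)*(z^2 - z - 2) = z*(z - 4)*(z - 2)*(z + 1)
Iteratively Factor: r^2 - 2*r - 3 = (r - 3)*(r + 1)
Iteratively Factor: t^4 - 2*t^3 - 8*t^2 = (t + 2)*(t^3 - 4*t^2) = t*(t + 2)*(t^2 - 4*t) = t*(t - 4)*(t + 2)*(t)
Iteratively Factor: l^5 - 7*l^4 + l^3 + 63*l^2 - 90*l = (l - 2)*(l^4 - 5*l^3 - 9*l^2 + 45*l) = (l - 2)*(l + 3)*(l^3 - 8*l^2 + 15*l) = l*(l - 2)*(l + 3)*(l^2 - 8*l + 15) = l*(l - 3)*(l - 2)*(l + 3)*(l - 5)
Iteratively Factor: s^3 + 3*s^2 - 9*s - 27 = (s + 3)*(s^2 - 9) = (s - 3)*(s + 3)*(s + 3)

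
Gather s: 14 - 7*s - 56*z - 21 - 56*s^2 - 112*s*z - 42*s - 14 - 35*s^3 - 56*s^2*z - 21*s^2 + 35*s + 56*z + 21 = -35*s^3 + s^2*(-56*z - 77) + s*(-112*z - 14)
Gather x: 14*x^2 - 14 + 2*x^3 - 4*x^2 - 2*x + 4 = 2*x^3 + 10*x^2 - 2*x - 10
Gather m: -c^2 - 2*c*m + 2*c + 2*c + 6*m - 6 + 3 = -c^2 + 4*c + m*(6 - 2*c) - 3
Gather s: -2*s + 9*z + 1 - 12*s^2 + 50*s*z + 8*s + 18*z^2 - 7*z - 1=-12*s^2 + s*(50*z + 6) + 18*z^2 + 2*z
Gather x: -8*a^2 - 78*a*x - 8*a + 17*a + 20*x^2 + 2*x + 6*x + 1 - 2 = -8*a^2 + 9*a + 20*x^2 + x*(8 - 78*a) - 1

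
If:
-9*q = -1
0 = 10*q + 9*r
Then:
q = 1/9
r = -10/81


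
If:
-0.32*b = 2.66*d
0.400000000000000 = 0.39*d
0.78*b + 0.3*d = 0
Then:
No Solution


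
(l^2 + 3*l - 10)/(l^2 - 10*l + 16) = (l + 5)/(l - 8)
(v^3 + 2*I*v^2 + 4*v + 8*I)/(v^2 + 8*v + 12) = (v^3 + 2*I*v^2 + 4*v + 8*I)/(v^2 + 8*v + 12)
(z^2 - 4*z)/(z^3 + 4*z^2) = (z - 4)/(z*(z + 4))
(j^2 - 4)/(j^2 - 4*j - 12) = (j - 2)/(j - 6)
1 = 1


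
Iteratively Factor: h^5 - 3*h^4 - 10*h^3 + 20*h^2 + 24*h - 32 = (h + 2)*(h^4 - 5*h^3 + 20*h - 16) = (h - 2)*(h + 2)*(h^3 - 3*h^2 - 6*h + 8) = (h - 2)*(h + 2)^2*(h^2 - 5*h + 4) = (h - 2)*(h - 1)*(h + 2)^2*(h - 4)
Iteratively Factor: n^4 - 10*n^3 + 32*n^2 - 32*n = (n - 4)*(n^3 - 6*n^2 + 8*n) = n*(n - 4)*(n^2 - 6*n + 8) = n*(n - 4)^2*(n - 2)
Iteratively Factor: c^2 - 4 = (c + 2)*(c - 2)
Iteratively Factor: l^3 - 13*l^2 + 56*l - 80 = (l - 5)*(l^2 - 8*l + 16) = (l - 5)*(l - 4)*(l - 4)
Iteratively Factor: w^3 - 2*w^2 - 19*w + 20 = (w - 5)*(w^2 + 3*w - 4) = (w - 5)*(w + 4)*(w - 1)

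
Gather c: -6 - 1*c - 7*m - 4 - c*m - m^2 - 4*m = c*(-m - 1) - m^2 - 11*m - 10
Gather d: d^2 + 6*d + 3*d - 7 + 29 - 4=d^2 + 9*d + 18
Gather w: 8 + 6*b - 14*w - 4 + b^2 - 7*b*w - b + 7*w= b^2 + 5*b + w*(-7*b - 7) + 4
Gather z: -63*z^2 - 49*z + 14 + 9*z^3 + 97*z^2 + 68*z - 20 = 9*z^3 + 34*z^2 + 19*z - 6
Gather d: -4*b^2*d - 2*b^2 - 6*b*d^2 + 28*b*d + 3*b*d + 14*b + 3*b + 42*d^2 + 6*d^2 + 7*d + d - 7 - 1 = -2*b^2 + 17*b + d^2*(48 - 6*b) + d*(-4*b^2 + 31*b + 8) - 8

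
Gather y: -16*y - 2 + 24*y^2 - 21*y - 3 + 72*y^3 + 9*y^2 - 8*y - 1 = 72*y^3 + 33*y^2 - 45*y - 6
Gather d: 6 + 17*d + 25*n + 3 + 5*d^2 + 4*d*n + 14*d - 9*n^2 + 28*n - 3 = 5*d^2 + d*(4*n + 31) - 9*n^2 + 53*n + 6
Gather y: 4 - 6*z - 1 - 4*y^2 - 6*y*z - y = -4*y^2 + y*(-6*z - 1) - 6*z + 3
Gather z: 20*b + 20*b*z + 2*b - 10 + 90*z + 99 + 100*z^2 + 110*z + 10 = 22*b + 100*z^2 + z*(20*b + 200) + 99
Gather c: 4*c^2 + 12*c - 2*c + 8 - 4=4*c^2 + 10*c + 4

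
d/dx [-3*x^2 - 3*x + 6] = -6*x - 3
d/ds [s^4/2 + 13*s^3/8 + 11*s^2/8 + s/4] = 2*s^3 + 39*s^2/8 + 11*s/4 + 1/4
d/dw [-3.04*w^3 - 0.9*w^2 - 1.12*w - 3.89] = -9.12*w^2 - 1.8*w - 1.12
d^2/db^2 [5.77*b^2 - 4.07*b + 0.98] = 11.5400000000000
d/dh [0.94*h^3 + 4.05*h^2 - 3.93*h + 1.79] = 2.82*h^2 + 8.1*h - 3.93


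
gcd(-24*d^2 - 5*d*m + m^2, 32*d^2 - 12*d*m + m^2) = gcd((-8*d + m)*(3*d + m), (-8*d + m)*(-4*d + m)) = 8*d - m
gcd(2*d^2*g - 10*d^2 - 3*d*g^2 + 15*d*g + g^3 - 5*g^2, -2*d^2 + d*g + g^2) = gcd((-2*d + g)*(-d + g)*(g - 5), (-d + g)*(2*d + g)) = d - g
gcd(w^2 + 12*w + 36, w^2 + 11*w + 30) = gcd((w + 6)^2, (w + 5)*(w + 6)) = w + 6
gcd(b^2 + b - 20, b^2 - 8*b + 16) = b - 4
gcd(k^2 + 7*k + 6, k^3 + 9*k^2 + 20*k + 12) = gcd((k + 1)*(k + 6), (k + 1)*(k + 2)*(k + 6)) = k^2 + 7*k + 6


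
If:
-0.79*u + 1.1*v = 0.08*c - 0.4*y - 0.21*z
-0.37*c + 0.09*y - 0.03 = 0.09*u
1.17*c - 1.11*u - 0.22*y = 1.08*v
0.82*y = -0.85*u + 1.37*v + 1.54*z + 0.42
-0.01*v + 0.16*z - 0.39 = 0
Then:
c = 0.40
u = 0.74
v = -0.89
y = 2.74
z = 2.38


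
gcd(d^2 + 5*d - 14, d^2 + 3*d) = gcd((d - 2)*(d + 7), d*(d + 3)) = 1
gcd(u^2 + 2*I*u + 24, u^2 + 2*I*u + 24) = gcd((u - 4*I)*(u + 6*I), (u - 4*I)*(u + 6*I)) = u^2 + 2*I*u + 24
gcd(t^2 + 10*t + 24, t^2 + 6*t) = t + 6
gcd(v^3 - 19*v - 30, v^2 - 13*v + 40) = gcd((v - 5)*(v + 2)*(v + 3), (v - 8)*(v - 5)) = v - 5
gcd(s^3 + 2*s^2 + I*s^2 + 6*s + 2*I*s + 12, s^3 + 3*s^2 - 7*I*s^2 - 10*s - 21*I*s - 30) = s - 2*I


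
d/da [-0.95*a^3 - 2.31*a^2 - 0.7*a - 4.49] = -2.85*a^2 - 4.62*a - 0.7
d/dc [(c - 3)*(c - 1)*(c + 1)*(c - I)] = 4*c^3 + c^2*(-9 - 3*I) + c*(-2 + 6*I) + 3 + I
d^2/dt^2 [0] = 0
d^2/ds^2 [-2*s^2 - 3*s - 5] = -4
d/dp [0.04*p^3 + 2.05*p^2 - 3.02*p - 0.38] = 0.12*p^2 + 4.1*p - 3.02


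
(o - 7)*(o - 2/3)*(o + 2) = o^3 - 17*o^2/3 - 32*o/3 + 28/3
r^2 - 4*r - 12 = (r - 6)*(r + 2)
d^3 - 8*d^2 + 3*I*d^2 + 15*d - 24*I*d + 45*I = (d - 5)*(d - 3)*(d + 3*I)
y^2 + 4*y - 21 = (y - 3)*(y + 7)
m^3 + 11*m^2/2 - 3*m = m*(m - 1/2)*(m + 6)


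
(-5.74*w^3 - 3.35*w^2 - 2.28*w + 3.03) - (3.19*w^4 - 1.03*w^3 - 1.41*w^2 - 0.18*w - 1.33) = -3.19*w^4 - 4.71*w^3 - 1.94*w^2 - 2.1*w + 4.36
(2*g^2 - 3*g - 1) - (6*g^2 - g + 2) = -4*g^2 - 2*g - 3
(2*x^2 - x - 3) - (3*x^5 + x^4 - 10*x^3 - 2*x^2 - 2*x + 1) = -3*x^5 - x^4 + 10*x^3 + 4*x^2 + x - 4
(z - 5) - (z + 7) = -12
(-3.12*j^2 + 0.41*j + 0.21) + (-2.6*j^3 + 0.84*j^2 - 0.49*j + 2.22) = -2.6*j^3 - 2.28*j^2 - 0.08*j + 2.43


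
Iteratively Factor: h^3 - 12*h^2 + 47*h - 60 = (h - 4)*(h^2 - 8*h + 15) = (h - 5)*(h - 4)*(h - 3)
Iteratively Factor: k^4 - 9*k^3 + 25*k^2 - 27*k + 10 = (k - 5)*(k^3 - 4*k^2 + 5*k - 2) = (k - 5)*(k - 1)*(k^2 - 3*k + 2) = (k - 5)*(k - 2)*(k - 1)*(k - 1)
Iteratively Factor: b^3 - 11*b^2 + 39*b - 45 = (b - 3)*(b^2 - 8*b + 15) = (b - 3)^2*(b - 5)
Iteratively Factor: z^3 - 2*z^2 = (z)*(z^2 - 2*z) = z*(z - 2)*(z)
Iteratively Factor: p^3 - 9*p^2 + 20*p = (p - 4)*(p^2 - 5*p) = p*(p - 4)*(p - 5)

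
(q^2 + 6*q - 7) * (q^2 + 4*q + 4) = q^4 + 10*q^3 + 21*q^2 - 4*q - 28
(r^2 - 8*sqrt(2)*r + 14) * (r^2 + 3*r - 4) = r^4 - 8*sqrt(2)*r^3 + 3*r^3 - 24*sqrt(2)*r^2 + 10*r^2 + 42*r + 32*sqrt(2)*r - 56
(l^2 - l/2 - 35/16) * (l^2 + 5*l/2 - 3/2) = l^4 + 2*l^3 - 79*l^2/16 - 151*l/32 + 105/32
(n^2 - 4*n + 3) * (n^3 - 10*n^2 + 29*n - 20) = n^5 - 14*n^4 + 72*n^3 - 166*n^2 + 167*n - 60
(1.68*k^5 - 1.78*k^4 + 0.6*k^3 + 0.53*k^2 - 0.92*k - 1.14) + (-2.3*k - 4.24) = 1.68*k^5 - 1.78*k^4 + 0.6*k^3 + 0.53*k^2 - 3.22*k - 5.38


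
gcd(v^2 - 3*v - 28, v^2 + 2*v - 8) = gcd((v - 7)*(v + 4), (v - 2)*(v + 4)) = v + 4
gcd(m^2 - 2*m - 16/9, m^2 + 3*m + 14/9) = m + 2/3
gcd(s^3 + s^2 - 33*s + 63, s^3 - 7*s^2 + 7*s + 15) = s - 3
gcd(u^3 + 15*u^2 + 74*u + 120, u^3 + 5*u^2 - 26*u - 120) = u^2 + 10*u + 24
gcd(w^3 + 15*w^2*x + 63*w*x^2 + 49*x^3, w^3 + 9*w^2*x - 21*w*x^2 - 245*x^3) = w^2 + 14*w*x + 49*x^2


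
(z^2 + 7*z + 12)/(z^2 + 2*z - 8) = (z + 3)/(z - 2)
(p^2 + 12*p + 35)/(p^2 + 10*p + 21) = (p + 5)/(p + 3)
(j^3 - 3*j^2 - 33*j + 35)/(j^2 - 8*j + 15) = (j^3 - 3*j^2 - 33*j + 35)/(j^2 - 8*j + 15)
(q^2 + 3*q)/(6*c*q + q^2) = (q + 3)/(6*c + q)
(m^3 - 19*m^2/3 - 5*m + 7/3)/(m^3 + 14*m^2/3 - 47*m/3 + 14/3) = (m^2 - 6*m - 7)/(m^2 + 5*m - 14)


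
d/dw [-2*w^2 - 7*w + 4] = -4*w - 7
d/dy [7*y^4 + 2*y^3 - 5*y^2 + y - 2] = 28*y^3 + 6*y^2 - 10*y + 1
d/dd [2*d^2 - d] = 4*d - 1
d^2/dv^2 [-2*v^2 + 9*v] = -4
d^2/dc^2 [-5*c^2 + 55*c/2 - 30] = -10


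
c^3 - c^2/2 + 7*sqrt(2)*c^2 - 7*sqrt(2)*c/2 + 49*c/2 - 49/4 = (c - 1/2)*(c + 7*sqrt(2)/2)^2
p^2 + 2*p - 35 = (p - 5)*(p + 7)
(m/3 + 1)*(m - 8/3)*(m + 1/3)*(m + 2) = m^4/3 + 8*m^3/9 - 59*m^2/27 - 166*m/27 - 16/9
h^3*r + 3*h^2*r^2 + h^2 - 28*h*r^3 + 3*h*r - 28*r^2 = (h - 4*r)*(h + 7*r)*(h*r + 1)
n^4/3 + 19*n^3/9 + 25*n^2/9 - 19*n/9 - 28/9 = (n/3 + 1/3)*(n - 1)*(n + 7/3)*(n + 4)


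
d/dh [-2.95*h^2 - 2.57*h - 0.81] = -5.9*h - 2.57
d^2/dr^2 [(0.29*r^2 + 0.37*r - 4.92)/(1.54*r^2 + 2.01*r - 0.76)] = (-0.0403480000000016*r^3 - 67.973136*r^2 - 88.77792*r - 49.805888)/(3.652264*r^6 + 14.300748*r^5 + 13.258014*r^4 - 5.994423*r^3 - 6.542916*r^2 + 3.482928*r - 0.438976)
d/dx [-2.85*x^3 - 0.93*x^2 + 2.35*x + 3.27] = -8.55*x^2 - 1.86*x + 2.35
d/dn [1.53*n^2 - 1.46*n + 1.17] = 3.06*n - 1.46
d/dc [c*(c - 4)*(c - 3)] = 3*c^2 - 14*c + 12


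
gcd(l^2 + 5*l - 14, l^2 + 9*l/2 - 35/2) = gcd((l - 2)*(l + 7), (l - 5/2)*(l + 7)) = l + 7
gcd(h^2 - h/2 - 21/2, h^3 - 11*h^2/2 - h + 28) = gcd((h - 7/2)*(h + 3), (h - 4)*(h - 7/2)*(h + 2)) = h - 7/2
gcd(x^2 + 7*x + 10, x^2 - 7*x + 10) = 1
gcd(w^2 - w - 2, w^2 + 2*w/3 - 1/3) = w + 1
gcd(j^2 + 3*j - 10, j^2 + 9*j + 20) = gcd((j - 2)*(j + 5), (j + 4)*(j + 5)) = j + 5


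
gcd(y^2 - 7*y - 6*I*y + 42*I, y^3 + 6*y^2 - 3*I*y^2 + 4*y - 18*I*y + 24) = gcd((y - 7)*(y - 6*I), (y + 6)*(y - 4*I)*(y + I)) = 1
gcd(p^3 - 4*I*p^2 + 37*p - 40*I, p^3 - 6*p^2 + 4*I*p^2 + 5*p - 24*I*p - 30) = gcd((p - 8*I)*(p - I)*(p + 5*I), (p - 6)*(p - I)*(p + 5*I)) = p^2 + 4*I*p + 5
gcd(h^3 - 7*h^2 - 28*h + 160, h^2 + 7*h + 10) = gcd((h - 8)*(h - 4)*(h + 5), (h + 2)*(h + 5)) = h + 5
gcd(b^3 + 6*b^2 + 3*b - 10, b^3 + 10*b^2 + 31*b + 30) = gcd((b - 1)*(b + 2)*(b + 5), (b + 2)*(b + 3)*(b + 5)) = b^2 + 7*b + 10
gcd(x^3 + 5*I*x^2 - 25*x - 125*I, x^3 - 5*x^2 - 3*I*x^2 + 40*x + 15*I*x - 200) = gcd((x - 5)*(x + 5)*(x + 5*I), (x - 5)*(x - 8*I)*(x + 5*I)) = x^2 + x*(-5 + 5*I) - 25*I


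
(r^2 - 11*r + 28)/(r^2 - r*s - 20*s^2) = (-r^2 + 11*r - 28)/(-r^2 + r*s + 20*s^2)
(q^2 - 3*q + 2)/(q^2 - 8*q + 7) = (q - 2)/(q - 7)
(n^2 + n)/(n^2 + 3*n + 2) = n/(n + 2)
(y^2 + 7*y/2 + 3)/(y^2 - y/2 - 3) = (y + 2)/(y - 2)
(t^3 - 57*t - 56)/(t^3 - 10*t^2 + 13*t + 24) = (t + 7)/(t - 3)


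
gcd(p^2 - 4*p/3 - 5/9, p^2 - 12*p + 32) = 1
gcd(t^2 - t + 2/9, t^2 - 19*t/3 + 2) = t - 1/3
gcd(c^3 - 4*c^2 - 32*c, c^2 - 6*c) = c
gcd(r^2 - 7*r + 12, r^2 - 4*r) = r - 4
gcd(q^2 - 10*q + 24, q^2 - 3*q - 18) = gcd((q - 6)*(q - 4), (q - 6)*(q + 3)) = q - 6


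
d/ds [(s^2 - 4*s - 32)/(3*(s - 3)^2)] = 2*(38 - s)/(3*(s^3 - 9*s^2 + 27*s - 27))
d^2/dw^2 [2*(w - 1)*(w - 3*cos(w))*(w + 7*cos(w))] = -8*w^2*cos(w) - 32*w*sin(w) + 8*w*cos(w) + 84*w*cos(2*w) + 12*w + 16*sqrt(2)*sin(w + pi/4) - 84*sqrt(2)*cos(2*w + pi/4) - 4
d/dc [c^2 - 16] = 2*c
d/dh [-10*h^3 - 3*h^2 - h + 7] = -30*h^2 - 6*h - 1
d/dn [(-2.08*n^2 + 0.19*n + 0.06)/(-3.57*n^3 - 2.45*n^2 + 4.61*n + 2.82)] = (-7.4256*n^4 + 1.3566*n^3 - 8.4807*n^2 - 11.4372*n + 0.2592)/(12.7449*n^6 + 17.493*n^5 - 26.9129*n^4 - 42.7238*n^3 + 7.4341*n^2 + 26.0004*n + 7.9524)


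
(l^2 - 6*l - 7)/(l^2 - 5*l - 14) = (l + 1)/(l + 2)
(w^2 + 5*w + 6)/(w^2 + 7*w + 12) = (w + 2)/(w + 4)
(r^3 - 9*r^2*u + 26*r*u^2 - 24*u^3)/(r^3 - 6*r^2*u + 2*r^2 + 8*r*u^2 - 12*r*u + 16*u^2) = (r - 3*u)/(r + 2)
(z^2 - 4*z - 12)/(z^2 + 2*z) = (z - 6)/z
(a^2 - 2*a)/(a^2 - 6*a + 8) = a/(a - 4)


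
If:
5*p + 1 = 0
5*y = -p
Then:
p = -1/5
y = 1/25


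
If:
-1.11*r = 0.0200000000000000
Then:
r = -0.02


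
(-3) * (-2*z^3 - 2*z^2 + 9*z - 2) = 6*z^3 + 6*z^2 - 27*z + 6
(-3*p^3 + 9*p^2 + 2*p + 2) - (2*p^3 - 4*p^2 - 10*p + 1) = -5*p^3 + 13*p^2 + 12*p + 1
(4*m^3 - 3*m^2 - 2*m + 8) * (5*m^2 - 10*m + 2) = 20*m^5 - 55*m^4 + 28*m^3 + 54*m^2 - 84*m + 16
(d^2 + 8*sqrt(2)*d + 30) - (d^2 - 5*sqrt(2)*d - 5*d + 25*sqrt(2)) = 5*d + 13*sqrt(2)*d - 25*sqrt(2) + 30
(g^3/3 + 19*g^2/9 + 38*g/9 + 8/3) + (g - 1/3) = g^3/3 + 19*g^2/9 + 47*g/9 + 7/3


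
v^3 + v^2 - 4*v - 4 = (v - 2)*(v + 1)*(v + 2)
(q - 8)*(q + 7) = q^2 - q - 56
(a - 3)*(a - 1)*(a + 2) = a^3 - 2*a^2 - 5*a + 6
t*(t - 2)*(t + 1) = t^3 - t^2 - 2*t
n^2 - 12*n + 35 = (n - 7)*(n - 5)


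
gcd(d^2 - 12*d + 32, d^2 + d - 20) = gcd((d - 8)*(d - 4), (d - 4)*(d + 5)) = d - 4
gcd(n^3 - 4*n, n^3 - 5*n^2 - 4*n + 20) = n^2 - 4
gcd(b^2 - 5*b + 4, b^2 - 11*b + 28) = b - 4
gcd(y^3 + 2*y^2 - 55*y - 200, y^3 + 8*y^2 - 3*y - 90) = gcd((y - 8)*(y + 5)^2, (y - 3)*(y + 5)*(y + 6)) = y + 5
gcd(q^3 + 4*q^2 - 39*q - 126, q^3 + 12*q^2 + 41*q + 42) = q^2 + 10*q + 21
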